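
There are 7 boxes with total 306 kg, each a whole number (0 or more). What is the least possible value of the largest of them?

If every one of the 7 were at most 43, the total would be at most 7 × 43 = 301 < 306.
Equality holds with 5 values of 44 and 2 values of 43.

44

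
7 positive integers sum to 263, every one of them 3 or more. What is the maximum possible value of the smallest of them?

If every one of the 7 were at least 38, the total would be at least 7 × 38 = 266 > 263.
Achievable: 3 of them at 37 and 4 at 38 total 263.

37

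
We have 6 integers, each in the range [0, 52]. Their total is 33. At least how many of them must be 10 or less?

3

If only k of them are at most 10, the other 6 − k are at least 11, so the total is at least (6 − k)·11 + k·0.
This is ≤ 33, so (6 − k)·11 + 0k ≤ 33, which gives k ≥ 3.
Exactly 3 works: 3 values at 0 and 3 at 11 total 33.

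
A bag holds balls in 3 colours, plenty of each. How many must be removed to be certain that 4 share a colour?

In the worst case you draw 3 of each of the 3 colours: 3 × 3 = 9.
One more forces 4 of some colour, so 9 + 1 = 10.

10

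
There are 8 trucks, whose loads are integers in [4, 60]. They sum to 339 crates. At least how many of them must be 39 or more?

2

Each value short of 39 is at most 38, costing at least 60 − 38 = 22 against the maximum total of 480.
We can afford to lose at most 480 − 339 = 141, so at most ⌊141/22⌋ = 6 fall short, and at least 2 are ≥ 39.
Exactly 2 works: 2 values at 60 and 6 at 38 total 348; lower one of the high values by 9 (still ≥ 39) to hit 339.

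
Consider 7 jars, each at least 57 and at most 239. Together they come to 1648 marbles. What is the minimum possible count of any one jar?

214

To make one jar as small as possible, make the other 6 as large as possible.
The other 6 contribute at most 6 × 239 = 1434, leaving at least 1648 − 1434 = 214.
Since 214 ≥ 57, this is achievable: one at 214 and 6 at 239.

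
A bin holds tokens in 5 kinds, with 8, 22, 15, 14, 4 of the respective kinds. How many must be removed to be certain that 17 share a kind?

58

In the worst case you take as many as possible of each kind without reaching 17: 8 + 16 + 15 + 14 + 4 = 57.
The next one must give 17 of some kind, so 57 + 1 = 58.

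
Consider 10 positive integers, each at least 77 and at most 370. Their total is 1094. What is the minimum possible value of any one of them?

Minimizing one value means maximizing the remaining 9.
The other 9 can take up 9 × 370 = 3330 ≥ 1094 − 77, so one integer can sit at its floor of 77.
Achievable: one at 77 and the other 9 totalling 1017, which fits since 9 × 77 ≤ 1017 ≤ 9 × 370.

77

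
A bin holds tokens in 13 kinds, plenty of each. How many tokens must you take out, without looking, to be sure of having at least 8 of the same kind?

In the worst case you draw 7 of each of the 13 kinds: 13 × 7 = 91.
One more forces 8 of some kind, so 91 + 1 = 92.

92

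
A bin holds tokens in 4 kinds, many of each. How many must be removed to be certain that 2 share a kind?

5

In the worst case you draw 1 of each of the 4 kinds: 4 × 1 = 4.
One more forces 2 of some kind, so 4 + 1 = 5.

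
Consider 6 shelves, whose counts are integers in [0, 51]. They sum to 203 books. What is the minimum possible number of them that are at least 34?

Each value short of 34 is at most 33, costing at least 51 − 33 = 18 against the maximum total of 306.
We can afford to lose at most 306 − 203 = 103, so at most ⌊103/18⌋ = 5 fall short, and at least 1 are ≥ 34.
Exactly 1 works: 1 value at 51 and 5 at 33 total 216; lower one of the high values by 13 (still ≥ 34) to hit 203.

1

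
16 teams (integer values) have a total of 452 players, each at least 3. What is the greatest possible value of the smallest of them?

28

The 16 values sum to 452, so their minimum is at most ⌊452/16⌋ = 28.
Equality holds with 12 values of 28 and 4 values of 29.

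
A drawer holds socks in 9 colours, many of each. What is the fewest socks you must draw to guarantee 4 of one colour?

28

You could draw 3 of every colour without reaching 4 of any — 27 in all.
One more forces 4 of some colour, so 27 + 1 = 28.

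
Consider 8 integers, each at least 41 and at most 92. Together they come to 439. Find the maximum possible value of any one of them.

92

Maximizing one value means minimizing the remaining 7.
The other 7 contribute at least 7 × 41 = 287, leaving at most 439 − 287 = 152.
But each integer is capped at 92, so the maximum is 92.
Achievable: one at 92 and the other 7 totalling 347, which fits since 7 × 41 ≤ 347 ≤ 7 × 92.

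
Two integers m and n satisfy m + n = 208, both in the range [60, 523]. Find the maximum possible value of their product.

For a fixed sum, the product mn is largest when m and n are as close as possible.
Taking m = 104 and n = 104 (both in [60, 523]) gives mn = 10816.

10816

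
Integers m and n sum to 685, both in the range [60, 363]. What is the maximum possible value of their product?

117306

With m + n fixed, mn peaks when the two are closest together.
Taking m = 342 and n = 343 (both in [60, 363]) gives mn = 117306.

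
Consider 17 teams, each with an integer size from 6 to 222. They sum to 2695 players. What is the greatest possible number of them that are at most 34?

5

Suppose k of them are at most 34. Those contribute at most 34 each and the rest at most 222 each.
So the total is at most 34k + 222(17 − k) = 3774 − 188k. This must still be ≥ 2695, so k ≤ 5.
k = 5 is achieved by 5 values at 34 and 12 at 222, total 2834; lower one of the 222's by 139 (still > 34) to reach 2695.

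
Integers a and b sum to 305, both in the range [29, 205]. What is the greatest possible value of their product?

ab = a(305 − a) is maximized when a is as near 305/2 as the bounds allow.
Taking a = 152 and b = 153 (both in [29, 205]) gives ab = 23256.

23256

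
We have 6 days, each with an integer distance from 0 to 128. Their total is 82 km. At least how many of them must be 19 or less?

2

Let j be the number exceeding 19. Then the total is ≥ 20·j + 0·(6 − j) = 0 + 20j.
So 20j ≤ 82 and j ≤ 4; hence at least 6 − 4 = 2 are ≤ 19.
Exactly 2 works: 2 values at 0 and 4 at 20 total 80; raise one of the low values by 2 (still ≤ 19) to hit 82.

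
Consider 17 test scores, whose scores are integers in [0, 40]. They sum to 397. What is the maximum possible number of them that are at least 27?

Suppose k of them are at least 27. Those contribute at least 27 each and the other 17 − k at least 0 each.
So the total is at least 27k + 0(17 − k) = 0 + 27k. This must be ≤ 397, giving k ≤ 14.
k = 14 is achieved by 14 values at 27 and 3 at 0, total 378; add 19 to one value (staying below 27) to reach 397.

14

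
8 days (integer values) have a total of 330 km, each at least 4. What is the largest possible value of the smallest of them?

41

If every one of the 8 were at least 42, the total would be at least 8 × 42 = 336 > 330.
Equality holds with 6 values of 41 and 2 values of 42.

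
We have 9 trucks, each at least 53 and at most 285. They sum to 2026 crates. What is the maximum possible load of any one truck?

285

Maximizing one value means minimizing the remaining 8.
The other 8 contribute at least 8 × 53 = 424, leaving at most 2026 − 424 = 1602.
But each truck is capped at 285, so the maximum is 285.
Achievable: one at 285 and the other 8 totalling 1741, which fits since 8 × 53 ≤ 1741 ≤ 8 × 285.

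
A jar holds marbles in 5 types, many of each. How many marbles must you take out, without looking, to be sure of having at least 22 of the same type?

106

In the worst case you draw 21 of each of the 5 types: 5 × 21 = 105.
One more forces 22 of some type, so 105 + 1 = 106.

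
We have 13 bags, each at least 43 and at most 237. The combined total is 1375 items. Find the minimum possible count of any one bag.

43

To make one bag as small as possible, make the other 12 as large as possible.
The other 12 can take up 12 × 237 = 2844 ≥ 1375 − 43, so one bag can sit at its floor of 43.
Achievable: one at 43 and the other 12 totalling 1332, which fits since 12 × 43 ≤ 1332 ≤ 12 × 237.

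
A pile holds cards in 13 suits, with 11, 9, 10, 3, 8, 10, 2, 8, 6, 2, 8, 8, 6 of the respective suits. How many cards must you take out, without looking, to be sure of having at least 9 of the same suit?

In the worst case you take as many as possible of each suit without reaching 9: 8 + 8 + 8 + 3 + 8 + 8 + 2 + 8 + 6 + 2 + 8 + 8 + 6 = 83.
The next one must give 9 of some suit, so 83 + 1 = 84.

84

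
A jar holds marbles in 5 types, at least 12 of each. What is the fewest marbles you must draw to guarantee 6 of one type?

26

You could draw 5 of every type without reaching 6 of any — 25 in all.
One more forces 6 of some type, so 25 + 1 = 26.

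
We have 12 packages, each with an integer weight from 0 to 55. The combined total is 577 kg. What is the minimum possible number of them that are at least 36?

Suppose at most 12 − j of them reach 36; then j values are ≤ 35 and the rest ≤ 55.
The total is then ≤ 35·j + 55·(12 − j) = 660 − 20j. For this to be ≥ 577 we need j ≤ 4, so at least 12 − 4 = 8 must reach 36.
Exactly 8 works: 8 values at 55 and 4 at 35 total 580; lower one of the high values by 3 (still ≥ 36) to hit 577.

8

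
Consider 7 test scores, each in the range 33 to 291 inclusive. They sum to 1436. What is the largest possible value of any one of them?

291

To make one score as large as possible, make the other 6 as small as possible.
The other 6 contribute at least 6 × 33 = 198, leaving at most 1436 − 198 = 1238.
But each score is capped at 291, so the maximum is 291.
Achievable: one at 291 and the other 6 totalling 1145, which fits since 6 × 33 ≤ 1145 ≤ 6 × 291.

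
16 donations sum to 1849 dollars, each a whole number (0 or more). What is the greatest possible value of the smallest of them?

115

The average is 1849/16 < 116, so some value is ≤ 115.
Taking 7 copies of 115 and 9 copies of 116 gives exactly 1849, so 115 is attained.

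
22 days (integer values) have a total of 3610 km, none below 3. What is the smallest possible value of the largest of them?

Some value must be at least ⌈3610/22⌉ = 165, since 22 × 164 = 3608 < 3610.
Achievable: 2 of them at 165 and 20 at 164 total 3610.

165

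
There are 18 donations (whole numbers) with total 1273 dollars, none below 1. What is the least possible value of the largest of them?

If every one of the 18 were at most 70, the total would be at most 18 × 70 = 1260 < 1273.
Achievable: 13 of them at 71 and 5 at 70 total 1273.

71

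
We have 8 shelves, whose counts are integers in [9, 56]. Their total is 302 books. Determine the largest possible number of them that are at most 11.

3

Suppose k of them are at most 11. Those contribute at most 11 each and the rest at most 56 each.
So the total is at most 11k + 56(8 − k) = 448 − 45k. This must still be ≥ 302, so k ≤ 3.
k = 3 is achieved by 3 values at 11 and 5 at 56, total 313; lower one of the 56's by 11 (still > 11) to reach 302.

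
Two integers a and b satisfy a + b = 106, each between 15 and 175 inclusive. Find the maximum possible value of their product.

2809

For a fixed sum, the product ab is largest when a and b are as close as possible.
Taking a = 53 and b = 53 (both in [15, 175]) gives ab = 2809.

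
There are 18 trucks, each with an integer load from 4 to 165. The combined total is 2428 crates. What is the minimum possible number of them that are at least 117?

7

Suppose at most 18 − j of them reach 117; then j values are ≤ 116 and the rest ≤ 165.
The total is then ≤ 116·j + 165·(18 − j) = 2970 − 49j. For this to be ≥ 2428 we need j ≤ 11, so at least 18 − 11 = 7 must reach 117.
Exactly 7 works: 7 values at 165 and 11 at 116 total 2431; lower one of the high values by 3 (still ≥ 117) to hit 2428.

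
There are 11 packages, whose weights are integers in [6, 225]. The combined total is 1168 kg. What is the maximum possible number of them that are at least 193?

5

With k values at 193 or above and the rest at least 6, the sum is at least 66 + 187k.
Since the sum is 1168, we need 187k ≤ 1102, i.e. k ≤ 5.
k = 5 is achieved by 5 values at 193 and 6 at 6, total 1001; add 167 to one value (staying below 193) to reach 1168.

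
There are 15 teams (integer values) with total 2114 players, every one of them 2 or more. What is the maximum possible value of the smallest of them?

140

If every one of the 15 were at least 141, the total would be at least 15 × 141 = 2115 > 2114.
Taking 1 copy of 140 and 14 copies of 141 gives exactly 2114, so 140 is attained.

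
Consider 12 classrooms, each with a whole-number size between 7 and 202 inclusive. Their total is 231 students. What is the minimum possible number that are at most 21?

Let j be the number exceeding 21. Then the total is ≥ 22·j + 7·(12 − j) = 84 + 15j.
So 15j ≤ 147 and j ≤ 9; hence at least 12 − 9 = 3 are ≤ 21.
Exactly 3 works: 3 values at 7 and 9 at 22 total 219; raise one of the low values by 12 (still ≤ 21) to hit 231.

3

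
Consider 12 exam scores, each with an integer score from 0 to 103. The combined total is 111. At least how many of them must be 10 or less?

If only k of them are at most 10, the other 12 − k are at least 11, so the total is at least (12 − k)·11 + k·0.
This is ≤ 111, so (12 − k)·11 + 0k ≤ 111, which gives k ≥ 2.
Exactly 2 works: 2 values at 0 and 10 at 11 total 110; raise one of the low values by 1 (still ≤ 10) to hit 111.

2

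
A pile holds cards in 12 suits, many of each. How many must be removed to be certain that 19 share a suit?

217

In the worst case you draw 18 of each of the 12 suits: 12 × 18 = 216.
One more forces 19 of some suit, so 216 + 1 = 217.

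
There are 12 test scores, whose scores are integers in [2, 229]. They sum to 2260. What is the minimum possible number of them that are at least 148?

Suppose at most 12 − j of them reach 148; then j values are ≤ 147 and the rest ≤ 229.
The total is then ≤ 147·j + 229·(12 − j) = 2748 − 82j. For this to be ≥ 2260 we need j ≤ 5, so at least 12 − 5 = 7 must reach 148.
Exactly 7 works: 7 values at 229 and 5 at 147 total 2338; lower one of the high values by 78 (still ≥ 148) to hit 2260.

7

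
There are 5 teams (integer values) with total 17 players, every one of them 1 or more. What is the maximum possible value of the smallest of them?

The 5 values sum to 17, so their minimum is at most ⌊17/5⌋ = 3.
Achievable: 3 of them at 3 and 2 at 4 total 17.

3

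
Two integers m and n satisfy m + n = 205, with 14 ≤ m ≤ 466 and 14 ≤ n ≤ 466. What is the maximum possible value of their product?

10506

mn = m(205 − m) is maximized when m is as near 205/2 as the bounds allow.
Taking m = 102 and n = 103 (both in [14, 466]) gives mn = 10506.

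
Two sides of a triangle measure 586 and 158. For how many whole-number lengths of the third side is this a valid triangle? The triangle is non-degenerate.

315

The triangle inequality gives |586 − 158| < c < 586 + 158, i.e. 428 < c < 744.
So c can be any integer from 429 to 743: 315 values.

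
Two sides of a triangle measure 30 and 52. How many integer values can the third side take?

59

The triangle inequality gives |30 − 52| < c < 30 + 52, i.e. 22 < c < 82.
So c can be any integer from 23 to 81: 59 values.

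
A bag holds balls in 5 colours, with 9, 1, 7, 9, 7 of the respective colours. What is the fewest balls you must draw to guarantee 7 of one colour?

26

In the worst case you take as many as possible of each colour without reaching 7: 6 + 1 + 6 + 6 + 6 = 25.
The next one must give 7 of some colour, so 25 + 1 = 26.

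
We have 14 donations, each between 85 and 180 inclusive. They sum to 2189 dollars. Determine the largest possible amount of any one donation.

180

Maximizing one value means minimizing the remaining 13.
The other 13 contribute at least 13 × 85 = 1105, leaving at most 2189 − 1105 = 1084.
But each donation is capped at 180, so the maximum is 180.
Achievable: one at 180 and the other 13 totalling 2009, which fits since 13 × 85 ≤ 2009 ≤ 13 × 180.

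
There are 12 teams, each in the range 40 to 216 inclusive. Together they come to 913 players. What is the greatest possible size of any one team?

To make one team as large as possible, make the other 11 as small as possible.
The other 11 contribute at least 11 × 40 = 440, leaving at most 913 − 440 = 473.
But each team is capped at 216, so the maximum is 216.
Achievable: one at 216 and the other 11 totalling 697, which fits since 11 × 40 ≤ 697 ≤ 11 × 216.

216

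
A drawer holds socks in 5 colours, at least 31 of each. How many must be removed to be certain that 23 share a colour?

111

In the worst case you draw 22 of each of the 5 colours: 5 × 22 = 110.
One more forces 23 of some colour, so 110 + 1 = 111.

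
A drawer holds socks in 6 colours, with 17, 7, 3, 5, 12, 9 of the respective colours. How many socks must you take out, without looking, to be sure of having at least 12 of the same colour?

47

In the worst case you take as many as possible of each colour without reaching 12: 11 + 7 + 3 + 5 + 11 + 9 = 46.
The next one must give 12 of some colour, so 46 + 1 = 47.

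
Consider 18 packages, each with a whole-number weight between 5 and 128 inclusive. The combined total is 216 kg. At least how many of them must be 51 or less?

If only k of them are at most 51, the other 18 − k are at least 52, so the total is at least (18 − k)·52 + k·5.
This is ≤ 216, so (18 − k)·52 + 5k ≤ 216, which gives k ≥ 16.
Exactly 16 works: 16 values at 5 and 2 at 52 total 184; raise one of the low values by 32 (still ≤ 51) to hit 216.

16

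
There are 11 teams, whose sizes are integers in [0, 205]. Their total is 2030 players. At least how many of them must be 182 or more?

If only k of them are at least 182, the other 11 − k are at most 181, so the total is at most k·205 + (11 − k)·181.
This must reach 2030, so k·205 + (11 − k)·181 ≥ 2030, giving k ≥ 2.
Exactly 2 works: 2 values at 205 and 9 at 181 total 2039; lower one of the high values by 9 (still ≥ 182) to hit 2030.

2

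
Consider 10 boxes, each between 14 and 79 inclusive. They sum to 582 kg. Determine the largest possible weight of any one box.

Maximizing one value means minimizing the remaining 9.
The other 9 contribute at least 9 × 14 = 126, leaving at most 582 − 126 = 456.
But each box is capped at 79, so the maximum is 79.
Achievable: one at 79 and the other 9 totalling 503, which fits since 9 × 14 ≤ 503 ≤ 9 × 79.

79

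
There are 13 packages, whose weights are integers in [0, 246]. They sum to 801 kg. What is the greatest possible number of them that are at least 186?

4

With k values at 186 or above and the rest at least 0, the sum is at least 0 + 186k.
Since the sum is 801, we need 186k ≤ 801, i.e. k ≤ 4.
k = 4 is achieved by 4 values at 186 and 9 at 0, total 744; add 57 to one value (staying below 186) to reach 801.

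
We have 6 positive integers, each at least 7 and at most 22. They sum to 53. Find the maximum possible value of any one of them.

To make one integer as large as possible, make the other 5 as small as possible.
The other 5 contribute at least 5 × 7 = 35, leaving at most 53 − 35 = 18.
Since 18 ≤ 22, this is achievable: one at 18 and 5 at 7.

18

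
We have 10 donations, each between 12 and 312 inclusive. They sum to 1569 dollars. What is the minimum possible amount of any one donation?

12

Minimizing one value means maximizing the remaining 9.
The other 9 can take up 9 × 312 = 2808 ≥ 1569 − 12, so one donation can sit at its floor of 12.
Achievable: one at 12 and the other 9 totalling 1557, which fits since 9 × 12 ≤ 1557 ≤ 9 × 312.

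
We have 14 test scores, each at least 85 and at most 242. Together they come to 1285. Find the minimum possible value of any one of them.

Minimizing one value means maximizing the remaining 13.
The other 13 can take up 13 × 242 = 3146 ≥ 1285 − 85, so one score can sit at its floor of 85.
Achievable: one at 85 and the other 13 totalling 1200, which fits since 13 × 85 ≤ 1200 ≤ 13 × 242.

85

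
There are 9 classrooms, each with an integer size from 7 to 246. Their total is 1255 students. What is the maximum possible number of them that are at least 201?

If k of the values are ≥ 201, the total is ≥ 201k + 7(9 − k).
Setting 201k + 7(9 − k) ≤ 1255 gives 194k ≤ 1192, so k ≤ 6.
k = 6 is achieved by 6 values at 201 and 3 at 7, total 1227; add 28 to one value (staying below 201) to reach 1255.

6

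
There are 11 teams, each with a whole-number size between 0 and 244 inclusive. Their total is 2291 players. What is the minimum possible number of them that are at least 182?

5

Each value short of 182 is at most 181, costing at least 244 − 181 = 63 against the maximum total of 2684.
We can afford to lose at most 2684 − 2291 = 393, so at most ⌊393/63⌋ = 6 fall short, and at least 5 are ≥ 182.
Exactly 5 works: 5 values at 244 and 6 at 181 total 2306; lower one of the high values by 15 (still ≥ 182) to hit 2291.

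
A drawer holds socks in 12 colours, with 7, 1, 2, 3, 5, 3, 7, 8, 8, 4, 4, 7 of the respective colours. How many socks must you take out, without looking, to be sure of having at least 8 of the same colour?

58

In the worst case you take as many as possible of each colour without reaching 8: 7 + 1 + 2 + 3 + 5 + 3 + 7 + 7 + 7 + 4 + 4 + 7 = 57.
The next one must give 8 of some colour, so 57 + 1 = 58.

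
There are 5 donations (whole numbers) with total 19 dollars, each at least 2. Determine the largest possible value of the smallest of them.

3

If every one of the 5 were at least 4, the total would be at least 5 × 4 = 20 > 19.
Equality holds with 1 value of 3 and 4 values of 4.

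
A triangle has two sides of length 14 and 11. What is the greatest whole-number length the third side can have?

The third side must be less than 14 + 11 = 25.
The largest integer below 25 is 24.

24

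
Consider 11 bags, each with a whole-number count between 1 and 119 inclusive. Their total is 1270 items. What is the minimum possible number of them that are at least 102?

Each value short of 102 is at most 101, costing at least 119 − 101 = 18 against the maximum total of 1309.
We can afford to lose at most 1309 − 1270 = 39, so at most ⌊39/18⌋ = 2 fall short, and at least 9 are ≥ 102.
Exactly 9 works: 9 values at 119 and 2 at 101 total 1273; lower one of the high values by 3 (still ≥ 102) to hit 1270.

9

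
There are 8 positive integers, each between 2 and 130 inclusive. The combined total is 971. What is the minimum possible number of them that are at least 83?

Each value short of 83 is at most 82, costing at least 130 − 82 = 48 against the maximum total of 1040.
We can afford to lose at most 1040 − 971 = 69, so at most ⌊69/48⌋ = 1 fall short, and at least 7 are ≥ 83.
Exactly 7 works: 7 values at 130 and 1 at 82 total 992; lower one of the high values by 21 (still ≥ 83) to hit 971.

7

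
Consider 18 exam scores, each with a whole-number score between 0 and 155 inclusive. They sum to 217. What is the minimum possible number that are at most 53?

14

Let j be the number exceeding 53. Then the total is ≥ 54·j + 0·(18 − j) = 0 + 54j.
So 54j ≤ 217 and j ≤ 4; hence at least 18 − 4 = 14 are ≤ 53.
Exactly 14 works: 14 values at 0 and 4 at 54 total 216; raise one of the low values by 1 (still ≤ 53) to hit 217.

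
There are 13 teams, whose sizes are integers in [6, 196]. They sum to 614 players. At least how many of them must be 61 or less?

If only k of them are at most 61, the other 13 − k are at least 62, so the total is at least (13 − k)·62 + k·6.
This is ≤ 614, so (13 − k)·62 + 6k ≤ 614, which gives k ≥ 4.
Exactly 4 works: 4 values at 6 and 9 at 62 total 582; raise one of the low values by 32 (still ≤ 61) to hit 614.

4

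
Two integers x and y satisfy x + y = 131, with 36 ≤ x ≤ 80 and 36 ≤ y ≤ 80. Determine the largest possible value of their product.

With x + y fixed, xy peaks when the two are closest together.
Taking x = 65 and y = 66 (both in [36, 80]) gives xy = 4290.

4290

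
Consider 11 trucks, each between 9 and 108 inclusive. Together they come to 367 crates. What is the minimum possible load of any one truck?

To make one truck as small as possible, make the other 10 as large as possible.
The other 10 can take up 10 × 108 = 1080 ≥ 367 − 9, so one truck can sit at its floor of 9.
Achievable: one at 9 and the other 10 totalling 358, which fits since 10 × 9 ≤ 358 ≤ 10 × 108.

9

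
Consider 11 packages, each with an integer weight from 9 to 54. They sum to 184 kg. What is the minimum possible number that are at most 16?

If only k of them are at most 16, the other 11 − k are at least 17, so the total is at least (11 − k)·17 + k·9.
This is ≤ 184, so (11 − k)·17 + 9k ≤ 184, which gives k ≥ 1.
Exactly 1 works: 1 value at 9 and 10 at 17 total 179; raise one of the low values by 5 (still ≤ 16) to hit 184.

1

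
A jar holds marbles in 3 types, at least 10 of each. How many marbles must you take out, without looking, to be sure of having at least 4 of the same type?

10

In the worst case you draw 3 of each of the 3 types: 3 × 3 = 9.
One more forces 4 of some type, so 9 + 1 = 10.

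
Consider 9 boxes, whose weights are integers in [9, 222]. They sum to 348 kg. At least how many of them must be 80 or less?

6

If only k of them are at most 80, the other 9 − k are at least 81, so the total is at least (9 − k)·81 + k·9.
This is ≤ 348, so (9 − k)·81 + 9k ≤ 348, which gives k ≥ 6.
Exactly 6 works: 6 values at 9 and 3 at 81 total 297; raise one of the low values by 51 (still ≤ 80) to hit 348.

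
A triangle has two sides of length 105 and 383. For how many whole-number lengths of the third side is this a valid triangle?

209

The triangle inequality gives |105 − 383| < c < 105 + 383, i.e. 278 < c < 488.
So c can be any integer from 279 to 487: 209 values.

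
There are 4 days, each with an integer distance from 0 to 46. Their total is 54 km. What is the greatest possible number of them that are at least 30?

Suppose k of them are at least 30. Those contribute at least 30 each and the other 4 − k at least 0 each.
So the total is at least 30k + 0(4 − k) = 0 + 30k. This must be ≤ 54, giving k ≤ 1.
k = 1 is achieved by 1 value at 30 and 3 at 0, total 30; add 24 to one value (staying below 30) to reach 54.

1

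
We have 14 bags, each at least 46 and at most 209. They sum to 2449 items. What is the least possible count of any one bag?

To make one bag as small as possible, make the other 13 as large as possible.
The other 13 can take up 13 × 209 = 2717 ≥ 2449 − 46, so one bag can sit at its floor of 46.
Achievable: one at 46 and the other 13 totalling 2403, which fits since 13 × 46 ≤ 2403 ≤ 13 × 209.

46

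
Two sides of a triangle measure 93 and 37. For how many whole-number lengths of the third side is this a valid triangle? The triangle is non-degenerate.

The triangle inequality gives |93 − 37| < c < 93 + 37, i.e. 56 < c < 130.
So c can be any integer from 57 to 129: 73 values.

73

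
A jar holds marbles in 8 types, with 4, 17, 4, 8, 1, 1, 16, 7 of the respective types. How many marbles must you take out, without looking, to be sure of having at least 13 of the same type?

In the worst case you take as many as possible of each type without reaching 13: 4 + 12 + 4 + 8 + 1 + 1 + 12 + 7 = 49.
The next one must give 13 of some type, so 49 + 1 = 50.

50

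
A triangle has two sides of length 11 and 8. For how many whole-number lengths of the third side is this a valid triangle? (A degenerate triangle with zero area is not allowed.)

The triangle inequality gives |11 − 8| < c < 11 + 8, i.e. 3 < c < 19.
So c can be any integer from 4 to 18: 15 values.

15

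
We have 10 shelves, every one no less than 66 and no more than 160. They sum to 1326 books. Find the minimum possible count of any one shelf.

To make one shelf as small as possible, make the other 9 as large as possible.
The other 9 can take up 9 × 160 = 1440 ≥ 1326 − 66, so one shelf can sit at its floor of 66.
Achievable: one at 66 and the other 9 totalling 1260, which fits since 9 × 66 ≤ 1260 ≤ 9 × 160.

66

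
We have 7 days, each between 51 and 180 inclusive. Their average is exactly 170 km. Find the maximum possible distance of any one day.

Maximizing one value means minimizing the remaining 6.
The total is 7 × 170 = 1190.
The other 6 contribute at least 6 × 51 = 306, leaving at most 1190 − 306 = 884.
But each day is capped at 180, so the maximum is 180.
Achievable: one at 180 and the other 6 totalling 1010, which fits since 6 × 51 ≤ 1010 ≤ 6 × 180.

180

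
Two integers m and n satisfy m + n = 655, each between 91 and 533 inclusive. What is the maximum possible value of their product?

For a fixed sum, the product mn is largest when m and n are as close as possible.
Taking m = 327 and n = 328 (both in [91, 533]) gives mn = 107256.

107256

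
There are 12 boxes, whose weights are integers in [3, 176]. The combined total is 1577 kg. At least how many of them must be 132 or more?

1

Suppose at most 12 − j of them reach 132; then j values are ≤ 131 and the rest ≤ 176.
The total is then ≤ 131·j + 176·(12 − j) = 2112 − 45j. For this to be ≥ 1577 we need j ≤ 11, so at least 12 − 11 = 1 must reach 132.
Exactly 1 works: 1 value at 176 and 11 at 131 total 1617; lower one of the high values by 40 (still ≥ 132) to hit 1577.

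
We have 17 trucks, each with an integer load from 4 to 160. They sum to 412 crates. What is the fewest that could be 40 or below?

Each value above 40 is at least 41, contributing at least 41 − 4 = 37 above the floor 4.
The sum exceeds the floor total 68 by 344, so at most ⌊344/37⌋ = 9 exceed 40, and at least 8 are ≤ 40.
Exactly 8 works: 8 values at 4 and 9 at 41 total 401; raise one of the low values by 11 (still ≤ 40) to hit 412.

8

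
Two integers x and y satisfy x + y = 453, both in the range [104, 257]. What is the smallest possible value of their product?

50372

For a fixed sum, xy is smallest when x and y are as far apart as possible.
The extreme feasible split is x = 196, y = 257, giving xy = 50372.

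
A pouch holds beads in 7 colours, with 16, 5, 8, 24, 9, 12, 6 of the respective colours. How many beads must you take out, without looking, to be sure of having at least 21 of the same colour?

In the worst case you take as many as possible of each colour without reaching 21: 16 + 5 + 8 + 20 + 9 + 12 + 6 = 76.
The next one must give 21 of some colour, so 76 + 1 = 77.

77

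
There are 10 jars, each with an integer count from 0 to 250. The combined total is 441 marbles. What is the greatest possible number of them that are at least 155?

If k of the values are ≥ 155, the total is ≥ 155k + 0(10 − k).
Setting 155k + 0(10 − k) ≤ 441 gives 155k ≤ 441, so k ≤ 2.
k = 2 is achieved by 2 values at 155 and 8 at 0, total 310; add 131 to one value (staying below 155) to reach 441.

2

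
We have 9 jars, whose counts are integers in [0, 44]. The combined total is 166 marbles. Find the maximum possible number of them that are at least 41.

If k of the values are ≥ 41, the total is ≥ 41k + 0(9 − k).
Setting 41k + 0(9 − k) ≤ 166 gives 41k ≤ 166, so k ≤ 4.
k = 4 is achieved by 4 values at 41 and 5 at 0, total 164; add 2 to one value (staying below 41) to reach 166.

4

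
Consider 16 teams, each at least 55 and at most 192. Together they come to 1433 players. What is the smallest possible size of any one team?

Minimizing one value means maximizing the remaining 15.
The other 15 can take up 15 × 192 = 2880 ≥ 1433 − 55, so one team can sit at its floor of 55.
Achievable: one at 55 and the other 15 totalling 1378, which fits since 15 × 55 ≤ 1378 ≤ 15 × 192.

55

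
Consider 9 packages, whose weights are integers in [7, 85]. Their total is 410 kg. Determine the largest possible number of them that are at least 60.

With k values at 60 or above and the rest at least 7, the sum is at least 63 + 53k.
Since the sum is 410, we need 53k ≤ 347, i.e. k ≤ 6.
k = 6 is achieved by 6 values at 60 and 3 at 7, total 381; add 29 to one value (staying below 60) to reach 410.

6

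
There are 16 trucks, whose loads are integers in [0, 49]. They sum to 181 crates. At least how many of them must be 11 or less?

If only k of them are at most 11, the other 16 − k are at least 12, so the total is at least (16 − k)·12 + k·0.
This is ≤ 181, so (16 − k)·12 + 0k ≤ 181, which gives k ≥ 1.
Exactly 1 works: 1 value at 0 and 15 at 12 total 180; raise one of the low values by 1 (still ≤ 11) to hit 181.

1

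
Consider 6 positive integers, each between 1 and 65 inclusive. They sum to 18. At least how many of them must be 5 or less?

4

Each value above 5 is at least 6, contributing at least 6 − 1 = 5 above the floor 1.
The sum exceeds the floor total 6 by 12, so at most ⌊12/5⌋ = 2 exceed 5, and at least 4 are ≤ 5.
Exactly 4 works: 4 values at 1 and 2 at 6 total 16; raise one of the low values by 2 (still ≤ 5) to hit 18.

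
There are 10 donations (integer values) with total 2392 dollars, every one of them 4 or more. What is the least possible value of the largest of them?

240

The average is 2392/10 > 239, so not all 10 can be 239 or less; the largest is ≥ 240.
Achievable: 2 of them at 240 and 8 at 239 total 2392.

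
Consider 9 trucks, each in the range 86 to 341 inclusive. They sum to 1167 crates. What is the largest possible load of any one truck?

Maximizing one value means minimizing the remaining 8.
The other 8 contribute at least 8 × 86 = 688, leaving at most 1167 − 688 = 479.
But each truck is capped at 341, so the maximum is 341.
Achievable: one at 341 and the other 8 totalling 826, which fits since 8 × 86 ≤ 826 ≤ 8 × 341.

341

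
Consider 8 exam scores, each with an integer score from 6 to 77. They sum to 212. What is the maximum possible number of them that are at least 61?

Suppose k of them are at least 61. Those contribute at least 61 each and the other 8 − k at least 6 each.
So the total is at least 61k + 6(8 − k) = 48 + 55k. This must be ≤ 212, giving k ≤ 2.
k = 2 is achieved by 2 values at 61 and 6 at 6, total 158; add 54 to one value (staying below 61) to reach 212.

2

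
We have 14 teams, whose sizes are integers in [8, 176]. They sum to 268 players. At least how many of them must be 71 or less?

If only k of them are at most 71, the other 14 − k are at least 72, so the total is at least (14 − k)·72 + k·8.
This is ≤ 268, so (14 − k)·72 + 8k ≤ 268, which gives k ≥ 12.
Exactly 12 works: 12 values at 8 and 2 at 72 total 240; raise one of the low values by 28 (still ≤ 71) to hit 268.

12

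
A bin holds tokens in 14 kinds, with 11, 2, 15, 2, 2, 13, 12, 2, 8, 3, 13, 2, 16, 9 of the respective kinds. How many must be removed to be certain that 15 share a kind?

108

In the worst case you take as many as possible of each kind without reaching 15: 11 + 2 + 14 + 2 + 2 + 13 + 12 + 2 + 8 + 3 + 13 + 2 + 14 + 9 = 107.
The next one must give 15 of some kind, so 107 + 1 = 108.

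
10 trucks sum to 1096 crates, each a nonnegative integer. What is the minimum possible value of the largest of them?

110

If every one of the 10 were at most 109, the total would be at most 10 × 109 = 1090 < 1096.
Taking 4 copies of 109 and 6 copies of 110 gives exactly 1096, so 110 is attained.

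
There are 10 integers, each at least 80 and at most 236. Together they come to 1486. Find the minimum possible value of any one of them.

Minimizing one value means maximizing the remaining 9.
The other 9 can take up 9 × 236 = 2124 ≥ 1486 − 80, so one integer can sit at its floor of 80.
Achievable: one at 80 and the other 9 totalling 1406, which fits since 9 × 80 ≤ 1406 ≤ 9 × 236.

80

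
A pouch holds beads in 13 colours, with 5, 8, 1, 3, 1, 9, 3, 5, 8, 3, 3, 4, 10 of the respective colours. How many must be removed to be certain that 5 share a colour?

43

In the worst case you take as many as possible of each colour without reaching 5: 4 + 4 + 1 + 3 + 1 + 4 + 3 + 4 + 4 + 3 + 3 + 4 + 4 = 42.
The next one must give 5 of some colour, so 42 + 1 = 43.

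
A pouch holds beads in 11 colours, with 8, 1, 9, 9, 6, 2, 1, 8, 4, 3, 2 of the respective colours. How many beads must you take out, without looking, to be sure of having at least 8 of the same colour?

48

In the worst case you take as many as possible of each colour without reaching 8: 7 + 1 + 7 + 7 + 6 + 2 + 1 + 7 + 4 + 3 + 2 = 47.
The next one must give 8 of some colour, so 47 + 1 = 48.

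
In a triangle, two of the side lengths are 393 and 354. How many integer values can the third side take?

707

The triangle inequality gives |393 − 354| < c < 393 + 354, i.e. 39 < c < 747.
So c can be any integer from 40 to 746: 707 values.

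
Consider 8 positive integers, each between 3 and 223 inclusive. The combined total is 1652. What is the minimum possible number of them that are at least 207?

1

Each value short of 207 is at most 206, costing at least 223 − 206 = 17 against the maximum total of 1784.
We can afford to lose at most 1784 − 1652 = 132, so at most ⌊132/17⌋ = 7 fall short, and at least 1 are ≥ 207.
Exactly 1 works: 1 value at 223 and 7 at 206 total 1665; lower one of the high values by 13 (still ≥ 207) to hit 1652.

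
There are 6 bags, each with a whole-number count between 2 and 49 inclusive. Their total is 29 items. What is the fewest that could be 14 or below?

If only k of them are at most 14, the other 6 − k are at least 15, so the total is at least (6 − k)·15 + k·2.
This is ≤ 29, so (6 − k)·15 + 2k ≤ 29, which gives k ≥ 5.
Exactly 5 works: 5 values at 2 and 1 at 15 total 25; raise one of the low values by 4 (still ≤ 14) to hit 29.

5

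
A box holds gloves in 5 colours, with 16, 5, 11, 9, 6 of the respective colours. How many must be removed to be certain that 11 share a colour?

In the worst case you take as many as possible of each colour without reaching 11: 10 + 5 + 10 + 9 + 6 = 40.
The next one must give 11 of some colour, so 40 + 1 = 41.

41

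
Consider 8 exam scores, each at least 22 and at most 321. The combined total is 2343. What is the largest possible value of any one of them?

To make one score as large as possible, make the other 7 as small as possible.
The other 7 contribute at least 7 × 22 = 154, leaving at most 2343 − 154 = 2189.
But each score is capped at 321, so the maximum is 321.
Achievable: one at 321 and the other 7 totalling 2022, which fits since 7 × 22 ≤ 2022 ≤ 7 × 321.

321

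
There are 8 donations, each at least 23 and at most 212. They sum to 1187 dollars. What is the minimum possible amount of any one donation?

To make one donation as small as possible, make the other 7 as large as possible.
The other 7 can take up 7 × 212 = 1484 ≥ 1187 − 23, so one donation can sit at its floor of 23.
Achievable: one at 23 and the other 7 totalling 1164, which fits since 7 × 23 ≤ 1164 ≤ 7 × 212.

23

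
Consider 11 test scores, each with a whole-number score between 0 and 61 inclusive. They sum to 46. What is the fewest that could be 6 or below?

Each value above 6 is at least 7, contributing at least 7 − 0 = 7 above the floor 0.
The sum exceeds the floor total 0 by 46, so at most ⌊46/7⌋ = 6 exceed 6, and at least 5 are ≤ 6.
Exactly 5 works: 5 values at 0 and 6 at 7 total 42; raise one of the low values by 4 (still ≤ 6) to hit 46.

5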